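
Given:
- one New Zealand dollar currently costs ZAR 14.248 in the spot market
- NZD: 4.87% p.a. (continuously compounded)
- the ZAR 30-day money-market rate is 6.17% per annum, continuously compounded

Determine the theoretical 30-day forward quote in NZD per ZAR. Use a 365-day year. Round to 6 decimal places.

0.070110

T = 30/365 years.
Growth of 1 ZAR over T: e^(0.0617×30/365) = 1.0050841.
NZD accumulates by e^(0.0487×30/365) = 1.0040108.
CIP: F = S · (grow ZAR)/(grow NZD) = 14.248 × 1.0050841/1.0040108 = 14.26323 ZAR per NZD.
Invert for NZD per ZAR: 1 / 14.26323 = 0.070110.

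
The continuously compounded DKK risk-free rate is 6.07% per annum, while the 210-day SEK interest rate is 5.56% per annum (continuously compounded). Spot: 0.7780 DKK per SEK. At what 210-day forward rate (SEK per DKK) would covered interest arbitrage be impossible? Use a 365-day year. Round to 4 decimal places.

T = 210/365 years.
DKK growth factor: e^(0.0607×210/365) = 1.0355403.
SEK accumulates by e^(0.0556×210/365) = 1.0325062.
Forward (DKK per SEK) = 0.778 × 1.0355403 / 1.0325062 = 0.7802862.
Invert for SEK per DKK: 1 / 0.7802862 = 1.2816.

1.2816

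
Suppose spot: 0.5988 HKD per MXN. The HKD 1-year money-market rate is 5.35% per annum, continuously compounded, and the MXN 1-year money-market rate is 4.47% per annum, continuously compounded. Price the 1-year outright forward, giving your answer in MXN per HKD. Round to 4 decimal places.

1.6554

T = 1 year.
HKD growth factor: e^(0.0535×1) = 1.054957.
MXN growth factor: e^(0.0447×1) = 1.0457141.
CIP: F = S · (grow HKD)/(grow MXN) = 0.5988 × 1.054957/1.0457141 = 0.6040927 HKD per MXN.
Invert for MXN per HKD: 1 / 0.6040927 = 1.6554.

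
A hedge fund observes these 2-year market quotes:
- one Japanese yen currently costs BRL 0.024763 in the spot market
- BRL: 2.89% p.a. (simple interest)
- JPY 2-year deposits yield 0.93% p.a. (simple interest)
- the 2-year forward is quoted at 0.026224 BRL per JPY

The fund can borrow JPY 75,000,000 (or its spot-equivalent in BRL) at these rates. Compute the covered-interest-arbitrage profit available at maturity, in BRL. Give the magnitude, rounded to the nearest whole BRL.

T = 2 years.
Invest the JPY and cover forward: 75,000,000 × 1.018600 × 0.026224 = BRL 2,003,382.48.
Convert at spot and invest in BRL: 75,000,000 × 0.024763 × 1.057800 = BRL 1,964,572.61.
The quoted forward overvalues JPY, so borrow BRL, buy JPY at spot, deposit the JPY at 0.93%, and sell the proceeds forward at 0.026224.
Profit = 2,003,382.48 − 1,964,572.61 = BRL 38,810.

BRL 38,810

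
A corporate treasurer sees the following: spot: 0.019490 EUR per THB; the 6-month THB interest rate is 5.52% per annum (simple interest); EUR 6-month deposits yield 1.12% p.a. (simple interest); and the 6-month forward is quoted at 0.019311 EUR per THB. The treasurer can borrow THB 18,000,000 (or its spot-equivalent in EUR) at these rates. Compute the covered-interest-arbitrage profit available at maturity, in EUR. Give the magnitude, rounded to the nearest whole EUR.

T = 6/12 years.
Route A — deposit THB, sell forward: 18,000,000 × 1.027600 × 0.019311 = EUR 357,191.70.
Route B — convert at spot, deposit EUR: 18,000,000 × 0.019490 × 1.005600 = EUR 352,784.59.
The quoted forward overvalues THB, so borrow EUR, buy THB at spot, deposit the THB at 5.52%, and sell the proceeds forward at 0.019311.
The gap between the two covered legs is EUR 4,407.

EUR 4,407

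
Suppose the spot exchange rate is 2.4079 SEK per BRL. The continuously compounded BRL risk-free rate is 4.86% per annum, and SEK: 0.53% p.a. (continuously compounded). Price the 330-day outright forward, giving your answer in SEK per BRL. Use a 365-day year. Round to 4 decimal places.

T = 330/365 years.
SEK growth factor: e^(0.0053×330/365) = 1.0048033.
BRL growth factor: e^(0.0486×330/365) = 1.0449194.
So F = 2.4079 × 1.0048033 / 1.0449194 = 2.315457 (SEK/BRL).

2.3155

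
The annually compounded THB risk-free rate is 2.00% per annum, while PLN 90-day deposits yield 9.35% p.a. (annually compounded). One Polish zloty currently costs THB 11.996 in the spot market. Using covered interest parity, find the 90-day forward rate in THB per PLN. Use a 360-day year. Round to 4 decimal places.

T = 90/360 years.
Growth of 1 THB over T: (1 + 0.0200)^(90/360) = 1.00496293.
PLN accumulates by (1 + 0.0935)^(90/360) = 1.02259743.
Forward (THB per PLN) = 11.996 × 1.00496293 / 1.02259743 = 11.789131.

11.7891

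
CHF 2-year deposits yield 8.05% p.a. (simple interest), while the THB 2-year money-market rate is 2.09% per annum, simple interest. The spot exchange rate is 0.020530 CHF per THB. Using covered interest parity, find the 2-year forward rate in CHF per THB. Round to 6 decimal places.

0.022879

T = 2 years.
CHF growth factor: 1 + 0.0805×2 = 1.161000.
THB growth factor: 1 + 0.0209×2 = 1.041800.
So F = 0.02053 × 1.161000 / 1.041800 = 0.02287899 (CHF/THB).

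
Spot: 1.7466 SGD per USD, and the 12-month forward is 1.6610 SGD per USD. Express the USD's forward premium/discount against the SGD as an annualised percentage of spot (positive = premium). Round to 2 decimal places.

T = 1 year.
(F − S)/S = (1.6610 − 1.7466)/1.7466 = -0.0490095.
Per annum: -0.0490095 / 1 = -0.049009 = -4.90%.

-4.90%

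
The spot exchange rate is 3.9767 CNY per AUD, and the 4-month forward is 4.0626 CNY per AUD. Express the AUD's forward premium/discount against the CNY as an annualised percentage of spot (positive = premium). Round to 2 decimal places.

+6.48%

T = 4/12 years.
Period premium: (4.0626 − 3.9767)/3.9767 = 0.0216008.
Per annum: 0.0216008 / (4/12) = 0.064802 = 6.48%.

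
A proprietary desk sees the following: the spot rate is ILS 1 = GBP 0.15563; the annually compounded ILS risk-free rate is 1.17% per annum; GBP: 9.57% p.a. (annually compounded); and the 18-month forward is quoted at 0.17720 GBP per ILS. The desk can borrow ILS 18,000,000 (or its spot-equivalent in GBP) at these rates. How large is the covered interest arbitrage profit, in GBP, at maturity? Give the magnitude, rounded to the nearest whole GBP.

GBP 32,796

T = 18/12 years.
Keep in ILS, deliver into the forward: 18,000,000·1.017601234·0.17720 = GBP 3,245,740.90.
Swap to GBP now, deposit: 18,000,000·0.15563·1.146931531 = GBP 3,212,945.18.
The quoted forward overvalues ILS, so borrow GBP, buy ILS at spot, deposit the ILS at 1.17%, and sell the proceeds forward at 0.17720.
The gap between the two covered legs is GBP 32,796.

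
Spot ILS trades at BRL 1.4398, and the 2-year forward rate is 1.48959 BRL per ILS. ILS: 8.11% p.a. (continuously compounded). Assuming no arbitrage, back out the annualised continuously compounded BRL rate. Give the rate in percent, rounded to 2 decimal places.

T = 2 years.
CIP gives F = S · g_BRL/g_ILS, so g_BRL/g_ILS = 1.48959/1.4398 = 1.0345812.
The ILS side grows by e^(0.0811×2) = 1.1760954.
That pins the BRL growth at 1.2167662.
r = ln(1.2167662)/2 = 0.098098 → 9.81%.

9.81%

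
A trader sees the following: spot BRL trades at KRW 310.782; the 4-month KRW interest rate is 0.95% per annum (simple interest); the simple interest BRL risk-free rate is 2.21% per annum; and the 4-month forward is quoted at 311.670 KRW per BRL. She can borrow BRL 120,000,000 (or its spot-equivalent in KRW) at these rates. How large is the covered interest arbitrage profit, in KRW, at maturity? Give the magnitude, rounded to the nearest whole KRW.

T = 4/12 years.
Keep in BRL, deliver into the forward: 120,000,000·1.007366666667·311.670 = KRW 37,675,916,280.01.
Swap to KRW now, deposit: 120,000,000·310.782·1.003166666667 = KRW 37,411,937,160.01.
The quoted forward overvalues BRL, so borrow KRW, buy BRL at spot, deposit the BRL at 2.21%, and sell the proceeds forward at 311.670.
Profit = 37,675,916,280.01 − 37,411,937,160.01 = KRW 263,979,120.

KRW 263,979,120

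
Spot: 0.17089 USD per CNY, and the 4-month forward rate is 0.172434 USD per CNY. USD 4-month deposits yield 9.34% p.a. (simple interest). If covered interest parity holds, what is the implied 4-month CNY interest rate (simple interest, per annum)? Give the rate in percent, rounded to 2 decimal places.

T = 4/12 years.
F/S = 0.172434/0.17089 = 1.0090351 = (growth of USD) / (growth of CNY).
The USD side grows by 1 + 0.0934×4/12 = 1.0311333.
Hence g_CNY = 1.0219003.
r = (1.0219003 − 1)/(4/12) = 0.065701 → 6.57%.

6.57%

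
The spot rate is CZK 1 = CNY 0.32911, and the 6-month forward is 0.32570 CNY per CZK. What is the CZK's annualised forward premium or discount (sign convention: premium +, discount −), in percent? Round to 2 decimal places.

-2.07%

T = 6/12 years.
Period premium: (0.32570 − 0.32911)/0.32911 = -0.0103613.
×(1/T) gives -2.07% p.a.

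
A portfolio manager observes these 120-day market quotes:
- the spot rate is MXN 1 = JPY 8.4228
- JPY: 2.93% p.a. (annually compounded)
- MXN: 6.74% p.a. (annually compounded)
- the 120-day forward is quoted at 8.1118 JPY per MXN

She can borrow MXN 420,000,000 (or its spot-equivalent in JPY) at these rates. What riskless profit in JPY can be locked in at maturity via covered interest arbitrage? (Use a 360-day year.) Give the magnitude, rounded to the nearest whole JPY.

T = 120/360 years.
Keep in MXN, deliver into the forward: 420,000,000·1.021980006323·8.1118 = JPY 3,481,840,914.42.
Swap to JPY now, deposit: 420,000,000·8.4228·1.009672801898 = JPY 3,571,794,271.85.
The quoted forward undervalues MXN, so borrow MXN, convert to JPY at spot, deposit the JPY at 2.93%, and buy MXN forward at 8.1118 to cover the loan.
Arbitrage profit = |3,481,840,914.42 − 3,571,794,271.85| = JPY 89,953,357.

JPY 89,953,357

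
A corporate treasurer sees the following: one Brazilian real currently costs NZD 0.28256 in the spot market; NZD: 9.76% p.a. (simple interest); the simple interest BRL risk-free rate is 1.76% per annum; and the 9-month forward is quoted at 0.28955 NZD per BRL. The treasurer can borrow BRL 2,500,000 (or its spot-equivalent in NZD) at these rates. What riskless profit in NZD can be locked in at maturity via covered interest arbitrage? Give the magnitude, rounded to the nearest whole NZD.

T = 9/12 years.
Invest the BRL and cover forward: 2,500,000 × 1.013200 × 0.28955 = NZD 733,430.15.
Convert at spot and invest in NZD: 2,500,000 × 0.28256 × 1.073200 = NZD 758,108.48.
The quoted forward undervalues BRL, so borrow BRL, convert to NZD at spot, deposit the NZD at 9.76%, and buy BRL forward at 0.28955 to cover the loan.
The gap between the two covered legs is NZD 24,678.

NZD 24,678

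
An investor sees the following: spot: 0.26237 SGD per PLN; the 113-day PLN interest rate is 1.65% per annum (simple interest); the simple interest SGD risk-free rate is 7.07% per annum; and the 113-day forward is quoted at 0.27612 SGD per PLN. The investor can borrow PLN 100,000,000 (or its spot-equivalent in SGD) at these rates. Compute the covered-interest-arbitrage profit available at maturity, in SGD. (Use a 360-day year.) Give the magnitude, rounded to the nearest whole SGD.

SGD 935,757

T = 113/360 years.
Route A — deposit PLN, sell forward: 100,000,000 × 1.0051791667 × 0.27612 = SGD 27,755,007.15.
Route B — convert at spot, deposit SGD: 100,000,000 × 0.26237 × 1.0221919444 = SGD 26,819,250.05.
The quoted forward overvalues PLN, so borrow SGD, buy PLN at spot, deposit the PLN at 1.65%, and sell the proceeds forward at 0.27612.
Profit = 27,755,007.15 − 26,819,250.05 = SGD 935,757.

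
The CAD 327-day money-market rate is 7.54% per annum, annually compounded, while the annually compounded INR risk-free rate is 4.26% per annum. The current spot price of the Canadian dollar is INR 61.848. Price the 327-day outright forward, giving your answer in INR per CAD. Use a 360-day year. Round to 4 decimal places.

T = 327/360 years.
INR growth factor: (1 + 0.0426)^(327/360) = 1.03862059.
Growth of 1 CAD over T: (1 + 0.0754)^(327/360) = 1.0682579.
Forward (INR per CAD) = 61.848 × 1.03862059 / 1.0682579 = 60.132114.

60.1321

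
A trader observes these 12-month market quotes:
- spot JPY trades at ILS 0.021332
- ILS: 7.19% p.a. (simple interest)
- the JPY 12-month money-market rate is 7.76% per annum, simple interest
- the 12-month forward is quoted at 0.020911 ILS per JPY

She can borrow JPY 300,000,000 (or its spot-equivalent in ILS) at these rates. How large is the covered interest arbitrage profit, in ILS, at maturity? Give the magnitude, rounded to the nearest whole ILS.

ILS 99,623

T = 1 year.
Route A — deposit JPY, sell forward: 300,000,000 × 1.077600 × 0.020911 = ILS 6,760,108.08.
Route B — convert at spot, deposit ILS: 300,000,000 × 0.021332 × 1.071900 = ILS 6,859,731.24.
The quoted forward undervalues JPY, so borrow JPY, convert to ILS at spot, deposit the ILS at 7.19%, and buy JPY forward at 0.020911 to cover the loan.
Arbitrage profit = |6,760,108.08 − 6,859,731.24| = ILS 99,623.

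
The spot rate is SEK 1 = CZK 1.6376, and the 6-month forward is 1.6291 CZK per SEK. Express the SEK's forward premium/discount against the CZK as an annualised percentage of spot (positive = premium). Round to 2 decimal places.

T = 6/12 years.
(F − S)/S = (1.6291 − 1.6376)/1.6376 = -0.0051905.
×(1/T) gives -1.04% p.a.

-1.04%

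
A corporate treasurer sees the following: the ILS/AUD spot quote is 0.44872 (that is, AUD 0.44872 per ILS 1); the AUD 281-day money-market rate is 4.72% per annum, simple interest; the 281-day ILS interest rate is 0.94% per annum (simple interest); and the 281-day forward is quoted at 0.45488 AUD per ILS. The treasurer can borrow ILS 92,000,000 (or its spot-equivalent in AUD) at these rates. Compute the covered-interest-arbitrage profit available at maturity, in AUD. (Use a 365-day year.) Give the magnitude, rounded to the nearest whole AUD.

AUD 630,526

T = 281/365 years.
Route A — deposit ILS, sell forward: 92,000,000 × 1.0072367123 × 0.45488 = AUD 42,151,808.88.
Route B — convert at spot, deposit AUD: 92,000,000 × 0.44872 × 1.0363375342 = AUD 42,782,334.81.
The quoted forward undervalues ILS, so borrow ILS, convert to AUD at spot, deposit the AUD at 4.72%, and buy ILS forward at 0.45488 to cover the loan.
The gap between the two covered legs is AUD 630,526.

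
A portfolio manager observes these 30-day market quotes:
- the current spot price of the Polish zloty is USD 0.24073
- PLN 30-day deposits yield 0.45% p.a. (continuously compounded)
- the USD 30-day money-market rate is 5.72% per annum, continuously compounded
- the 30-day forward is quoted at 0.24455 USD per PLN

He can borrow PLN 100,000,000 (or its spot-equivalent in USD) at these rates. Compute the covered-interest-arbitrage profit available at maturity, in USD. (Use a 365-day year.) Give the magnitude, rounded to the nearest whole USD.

T = 30/365 years.
Route A — deposit PLN, sell forward: 100,000,000 × 1.0003699314 × 0.24455 = USD 24,464,046.67.
Route B — convert at spot, deposit USD: 100,000,000 × 0.24073 × 1.0047124386 = USD 24,186,442.53.
The quoted forward overvalues PLN, so borrow USD, buy PLN at spot, deposit the PLN at 0.45%, and sell the proceeds forward at 0.24455.
The gap between the two covered legs is USD 277,604.

USD 277,604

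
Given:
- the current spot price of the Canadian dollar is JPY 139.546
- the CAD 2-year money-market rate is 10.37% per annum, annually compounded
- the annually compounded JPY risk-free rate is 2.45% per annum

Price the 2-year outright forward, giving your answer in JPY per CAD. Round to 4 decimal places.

120.2373

T = 2 years.
JPY accumulates by (1 + 0.0245)^2 = 1.04960025.
Growth of 1 CAD over T: (1 + 0.1037)^2 = 1.21815369.
So F = 139.546 × 1.04960025 / 1.21815369 = 120.237305 (JPY/CAD).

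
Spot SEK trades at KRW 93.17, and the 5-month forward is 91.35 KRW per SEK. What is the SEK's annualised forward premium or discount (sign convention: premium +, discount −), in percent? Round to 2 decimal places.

-4.69%

T = 5/12 years.
Period premium: (91.35 − 93.17)/93.17 = -0.0195342.
Per annum: -0.0195342 / (5/12) = -0.046882 = -4.69%.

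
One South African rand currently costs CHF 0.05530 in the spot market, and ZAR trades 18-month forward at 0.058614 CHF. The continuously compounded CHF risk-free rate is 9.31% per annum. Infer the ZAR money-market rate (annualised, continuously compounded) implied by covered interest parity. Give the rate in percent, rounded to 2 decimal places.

5.43%

T = 18/12 years.
CIP gives F = S · g_CHF/g_ZAR, so g_CHF/g_ZAR = 0.058614/0.0553 = 1.0599277.
CHF growth factor: e^(0.0931×18/12) = 1.1498713.
That pins the ZAR growth at 1.0848582.
Take logs: ln 1.0848582 / (18/12) = 0.054300, so 5.43%.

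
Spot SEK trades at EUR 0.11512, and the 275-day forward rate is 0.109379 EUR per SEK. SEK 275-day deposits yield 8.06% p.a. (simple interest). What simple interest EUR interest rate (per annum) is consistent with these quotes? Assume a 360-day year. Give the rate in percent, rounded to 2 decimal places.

1.13%

T = 275/360 years.
By CIP, F/S equals the EUR-to-SEK growth ratio: 0.109379/0.11512 = 0.9501303.
The SEK side grows by 1 + 0.0806×275/360 = 1.0615694.
That pins the EUR growth at 1.0086293.
(1.0086293 − 1)/T = 0.011297, i.e. 1.13%.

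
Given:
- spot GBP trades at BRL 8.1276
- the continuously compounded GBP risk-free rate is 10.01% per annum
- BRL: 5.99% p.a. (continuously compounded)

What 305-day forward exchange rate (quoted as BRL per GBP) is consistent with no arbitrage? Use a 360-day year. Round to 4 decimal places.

T = 305/360 years.
BRL accumulates by e^(0.0599×305/360) = 1.0520584.
GBP accumulates by e^(0.1001×305/360) = 1.0885069.
CIP: F = S · (grow BRL)/(grow GBP) = 8.1276 × 1.0520584/1.0885069 = 7.855448 BRL per GBP.

7.8554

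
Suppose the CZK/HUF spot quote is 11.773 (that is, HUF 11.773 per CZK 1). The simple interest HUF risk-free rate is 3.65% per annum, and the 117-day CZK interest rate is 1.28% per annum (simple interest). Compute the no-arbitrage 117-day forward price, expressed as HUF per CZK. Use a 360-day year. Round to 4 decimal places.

11.8633

T = 117/360 years.
HUF accumulates by 1 + 0.0365×117/360 = 1.0118625.
Growth of 1 CZK over T: 1 + 0.0128×117/360 = 1.004160.
So F = 11.773 × 1.0118625 / 1.004160 = 11.863306 (HUF/CZK).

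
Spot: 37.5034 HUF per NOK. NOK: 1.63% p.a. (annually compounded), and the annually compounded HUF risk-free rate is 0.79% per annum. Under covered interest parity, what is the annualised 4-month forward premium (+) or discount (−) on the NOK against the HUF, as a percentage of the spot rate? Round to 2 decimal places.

-0.83%

T = 4/12 years.
No-arbitrage forward: 37.5034 × 1.0026264 / 1.0054041 = 37.3997867 HUF/NOK.
Annualised premium = (F − S)/S × (1/T) = (37.3997867 − 37.5034)/37.5034 ÷ (4/12) = -0.83%.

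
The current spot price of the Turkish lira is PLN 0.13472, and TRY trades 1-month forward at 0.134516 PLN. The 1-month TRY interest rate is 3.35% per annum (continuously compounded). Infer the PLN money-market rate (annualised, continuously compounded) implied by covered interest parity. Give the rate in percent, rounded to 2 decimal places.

1.53%

T = 1/12 years.
CIP gives F = S · g_PLN/g_TRY, so g_PLN/g_TRY = 0.134516/0.13472 = 0.9984857.
TRY growth factor: e^(0.0335×1/12) = 1.0027956.
So the PLN growth factor = 1.0012771.
Take logs: ln 1.0012771 / (1/12) = 0.015315, so 1.53%.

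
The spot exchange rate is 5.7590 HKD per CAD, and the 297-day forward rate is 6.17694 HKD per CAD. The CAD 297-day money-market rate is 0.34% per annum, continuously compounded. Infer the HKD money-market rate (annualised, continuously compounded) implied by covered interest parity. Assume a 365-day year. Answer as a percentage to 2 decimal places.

T = 297/365 years.
By CIP, F/S equals the HKD-to-CAD growth ratio: 6.17694/5.759 = 1.0725716.
The CAD side grows by e^(0.0034×297/365) = 1.0027704.
So the HKD growth factor = 1.0755431.
r = ln(1.0755431)/(297/365) = 0.089500 → 8.95%.

8.95%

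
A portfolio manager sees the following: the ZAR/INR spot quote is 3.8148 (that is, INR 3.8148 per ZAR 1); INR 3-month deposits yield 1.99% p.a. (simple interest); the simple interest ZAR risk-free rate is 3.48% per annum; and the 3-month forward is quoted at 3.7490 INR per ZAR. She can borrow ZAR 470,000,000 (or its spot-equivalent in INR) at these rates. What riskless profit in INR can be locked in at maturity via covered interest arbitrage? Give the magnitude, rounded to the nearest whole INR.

INR 24,516,295

T = 3/12 years.
Keep in ZAR, deliver into the forward: 470,000,000·1.008700·3.7490 = INR 1,777,359,661.00.
Swap to INR now, deposit: 470,000,000·3.8148·1.004975 = INR 1,801,875,956.10.
The quoted forward undervalues ZAR, so borrow ZAR, convert to INR at spot, deposit the INR at 1.99%, and buy ZAR forward at 3.7490 to cover the loan.
Profit = 1,801,875,956.10 − 1,777,359,661.00 = INR 24,516,295.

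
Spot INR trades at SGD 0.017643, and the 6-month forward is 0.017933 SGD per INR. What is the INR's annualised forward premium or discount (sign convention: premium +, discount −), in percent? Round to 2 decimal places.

+3.29%

T = 6/12 years.
INR trades forward at +1.64371% vs spot over the period.
Per annum: 0.0164371 / (6/12) = 0.032874 = 3.29%.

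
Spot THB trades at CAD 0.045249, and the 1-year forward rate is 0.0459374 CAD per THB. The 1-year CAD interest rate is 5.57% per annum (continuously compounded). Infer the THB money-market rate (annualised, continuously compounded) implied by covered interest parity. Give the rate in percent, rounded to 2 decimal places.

T = 1 year.
By CIP, F/S equals the CAD-to-THB growth ratio: 0.0459374/0.045249 = 1.0152136.
The CAD side grows by e^(0.0557×1) = 1.0572805.
Hence g_THB = 1.0414365.
r = ln(1.0414365)/1 = 0.040601 → 4.06%.

4.06%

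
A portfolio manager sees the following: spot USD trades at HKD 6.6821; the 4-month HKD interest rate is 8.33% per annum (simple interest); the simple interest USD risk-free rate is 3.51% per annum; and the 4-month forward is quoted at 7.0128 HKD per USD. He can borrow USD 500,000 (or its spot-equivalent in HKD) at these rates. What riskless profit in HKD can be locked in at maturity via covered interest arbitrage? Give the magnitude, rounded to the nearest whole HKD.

T = 4/12 years.
Route A — deposit USD, sell forward: 500,000 × 1.011700 × 7.0128 = HKD 3,547,424.88.
Route B — convert at spot, deposit HKD: 500,000 × 6.6821 × 1.027766667 = HKD 3,433,819.82.
The quoted forward overvalues USD, so borrow HKD, buy USD at spot, deposit the USD at 3.51%, and sell the proceeds forward at 7.0128.
Profit = 3,547,424.88 − 3,433,819.82 = HKD 113,605.

HKD 113,605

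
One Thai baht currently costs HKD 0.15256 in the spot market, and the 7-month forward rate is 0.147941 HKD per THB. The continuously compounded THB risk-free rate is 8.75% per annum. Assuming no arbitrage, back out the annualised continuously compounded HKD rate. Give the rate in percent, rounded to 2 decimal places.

T = 7/12 years.
F/S = 0.147941/0.15256 = 0.9697234 = (growth of HKD) / (growth of THB).
The THB side grows by e^(0.0875×7/12) = 1.0523667.
Hence g_HKD = 1.0205046.
r = ln(1.0205046)/(7/12) = 0.034795 → 3.48%.

3.48%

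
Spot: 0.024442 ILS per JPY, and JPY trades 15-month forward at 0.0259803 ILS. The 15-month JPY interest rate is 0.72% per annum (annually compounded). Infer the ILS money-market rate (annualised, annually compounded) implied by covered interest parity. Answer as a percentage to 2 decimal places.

T = 15/12 years.
By CIP, F/S equals the ILS-to-JPY growth ratio: 0.0259803/0.024442 = 1.0629367.
JPY growth factor: (1 + 0.0072)^(15/12) = 1.0090081.
Hence g_ILS = 1.0725117.
r = 1.0725117^(12/15) − 1 = 0.057600 → 5.76%.

5.76%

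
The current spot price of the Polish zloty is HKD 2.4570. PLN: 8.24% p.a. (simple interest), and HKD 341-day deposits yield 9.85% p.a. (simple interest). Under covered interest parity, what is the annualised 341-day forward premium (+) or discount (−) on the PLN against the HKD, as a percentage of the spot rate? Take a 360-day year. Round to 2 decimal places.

+1.49%

T = 341/360 years.
No-arbitrage forward: 2.457 × 1.0933014 / 1.0780511 = 2.4917572 HKD/PLN.
(F − S)/S ÷ T = (2.4917572 − 2.457)/2.457/(341/360) = 0.014934 → 1.49%.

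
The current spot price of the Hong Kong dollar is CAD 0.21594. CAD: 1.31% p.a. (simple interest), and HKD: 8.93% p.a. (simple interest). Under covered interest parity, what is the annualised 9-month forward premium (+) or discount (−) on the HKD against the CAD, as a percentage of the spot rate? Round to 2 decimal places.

-7.14%

T = 9/12 years.
CIP forward (CAD per HKD) = 0.21594 × 1.009825/1.066975 = 0.20437368.
(F − S)/S ÷ T = (0.20437368 − 0.21594)/0.21594/(9/12) = -0.071417 → -7.14%.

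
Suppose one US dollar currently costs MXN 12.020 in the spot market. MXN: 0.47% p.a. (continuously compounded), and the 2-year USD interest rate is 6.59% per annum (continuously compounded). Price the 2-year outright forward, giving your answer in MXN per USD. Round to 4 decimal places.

10.6352

T = 2 years.
MXN accumulates by e^(0.0047×2) = 1.00944432.
Growth of 1 USD over T: e^(0.0659×2) = 1.14088012.
So F = 12.02 × 1.00944432 / 1.14088012 = 10.635228 (MXN/USD).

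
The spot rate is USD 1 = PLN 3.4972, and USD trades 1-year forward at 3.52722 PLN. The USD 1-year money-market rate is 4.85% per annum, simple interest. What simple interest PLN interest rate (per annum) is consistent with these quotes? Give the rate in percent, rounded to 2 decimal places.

5.75%

T = 1 year.
By CIP, F/S equals the PLN-to-USD growth ratio: 3.52722/3.4972 = 1.0085840.
USD growth factor: 1 + 0.0485×1 = 1.048500.
That pins the PLN growth at 1.0575003.
(1.0575003 − 1)/T = 0.057500, i.e. 5.75%.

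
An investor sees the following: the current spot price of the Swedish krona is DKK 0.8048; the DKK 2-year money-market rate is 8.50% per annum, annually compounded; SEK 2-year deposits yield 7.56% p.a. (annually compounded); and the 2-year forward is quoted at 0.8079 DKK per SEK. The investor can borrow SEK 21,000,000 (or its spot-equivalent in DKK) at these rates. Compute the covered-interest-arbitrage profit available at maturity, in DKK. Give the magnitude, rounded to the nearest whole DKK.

DKK 267,934

T = 2 years.
Invest the SEK and cover forward: 21,000,000 × 1.15691536 × 0.8079 = DKK 19,628,110.31.
Convert at spot and invest in DKK: 21,000,000 × 0.8048 × 1.177225 = DKK 19,896,044.28.
The quoted forward undervalues SEK, so borrow SEK, convert to DKK at spot, deposit the DKK at 8.50%, and buy SEK forward at 0.8079 to cover the loan.
The gap between the two covered legs is DKK 267,934.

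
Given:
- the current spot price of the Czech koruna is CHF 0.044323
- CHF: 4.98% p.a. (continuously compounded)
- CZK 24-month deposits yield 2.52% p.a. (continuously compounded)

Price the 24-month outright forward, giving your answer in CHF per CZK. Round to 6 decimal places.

0.046558

T = 2 years.
CHF growth factor: e^(0.0498×2) = 1.1047289.
Growth of 1 CZK over T: e^(0.0252×2) = 1.0516917.
So F = 0.044323 × 1.1047289 / 1.0516917 = 0.04655823 (CHF/CZK).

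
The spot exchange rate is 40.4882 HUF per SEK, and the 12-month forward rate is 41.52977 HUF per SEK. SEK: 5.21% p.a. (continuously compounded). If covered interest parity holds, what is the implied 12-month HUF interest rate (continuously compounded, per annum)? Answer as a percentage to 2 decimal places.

7.75%

T = 1 year.
CIP gives F = S · g_HUF/g_SEK, so g_HUF/g_SEK = 41.52977/40.4882 = 1.0257253.
The SEK side grows by e^(0.0521×1) = 1.0534811.
That pins the HUF growth at 1.0805822.
r = ln(1.0805822)/1 = 0.077500 → 7.75%.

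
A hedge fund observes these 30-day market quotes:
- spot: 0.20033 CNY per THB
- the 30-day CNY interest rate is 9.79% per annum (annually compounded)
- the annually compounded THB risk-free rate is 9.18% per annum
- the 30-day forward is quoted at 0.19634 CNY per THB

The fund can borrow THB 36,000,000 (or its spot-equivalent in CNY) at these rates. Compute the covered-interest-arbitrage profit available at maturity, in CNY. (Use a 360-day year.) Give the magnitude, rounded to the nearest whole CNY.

T = 30/360 years.
Route A — deposit THB, sell forward: 36,000,000 × 1.007345825 × 0.19634 = CNY 7,120,162.05.
Route B — convert at spot, deposit CNY: 36,000,000 × 0.20033 × 1.00781364 = CNY 7,268,231.03.
The quoted forward undervalues THB, so borrow THB, convert to CNY at spot, deposit the CNY at 9.79%, and buy THB forward at 0.19634 to cover the loan.
Profit = 7,268,231.03 − 7,120,162.05 = CNY 148,069.

CNY 148,069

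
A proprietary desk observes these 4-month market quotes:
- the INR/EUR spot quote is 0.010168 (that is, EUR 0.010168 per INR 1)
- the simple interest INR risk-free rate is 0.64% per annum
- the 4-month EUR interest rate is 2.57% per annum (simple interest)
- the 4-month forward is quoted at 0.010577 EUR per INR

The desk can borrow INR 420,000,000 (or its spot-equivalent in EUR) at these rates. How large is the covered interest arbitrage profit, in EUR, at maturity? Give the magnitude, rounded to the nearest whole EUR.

T = 4/12 years.
Route A — deposit INR, sell forward: 420,000,000 × 1.002133333 × 0.010577 = EUR 4,451,816.99.
Route B — convert at spot, deposit EUR: 420,000,000 × 0.010168 × 1.008566667 = EUR 4,307,144.47.
The quoted forward overvalues INR, so borrow EUR, buy INR at spot, deposit the INR at 0.64%, and sell the proceeds forward at 0.010577.
Profit = 4,451,816.99 − 4,307,144.47 = EUR 144,673.

EUR 144,673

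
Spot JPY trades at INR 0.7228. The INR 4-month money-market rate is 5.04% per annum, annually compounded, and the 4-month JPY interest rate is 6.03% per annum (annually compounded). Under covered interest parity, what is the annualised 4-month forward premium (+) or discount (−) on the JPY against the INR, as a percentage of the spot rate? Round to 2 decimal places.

T = 4/12 years.
F = S · g_INR/g_JPY = 0.7228 × 1.0165254/1.019709 = 0.7205434.
Annualised premium = (F − S)/S × (1/T) = (0.7205434 − 0.7228)/0.7228 ÷ (4/12) = -0.94%.

-0.94%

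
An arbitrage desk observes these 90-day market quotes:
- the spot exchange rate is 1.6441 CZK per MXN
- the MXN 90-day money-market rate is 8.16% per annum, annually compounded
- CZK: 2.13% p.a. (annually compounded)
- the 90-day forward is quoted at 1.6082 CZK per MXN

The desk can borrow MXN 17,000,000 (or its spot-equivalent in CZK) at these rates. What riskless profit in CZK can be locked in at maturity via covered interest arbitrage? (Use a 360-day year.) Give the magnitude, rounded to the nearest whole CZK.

CZK 216,531

T = 90/360 years.
Route A — deposit MXN, sell forward: 17,000,000 × 1.0198039027 × 1.6082 = CZK 27,880,826.82.
Route B — convert at spot, deposit CZK: 17,000,000 × 1.6441 × 1.0052829874 = CZK 28,097,357.91.
The quoted forward undervalues MXN, so borrow MXN, convert to CZK at spot, deposit the CZK at 2.13%, and buy MXN forward at 1.6082 to cover the loan.
Arbitrage profit = |27,880,826.82 − 28,097,357.91| = CZK 216,531.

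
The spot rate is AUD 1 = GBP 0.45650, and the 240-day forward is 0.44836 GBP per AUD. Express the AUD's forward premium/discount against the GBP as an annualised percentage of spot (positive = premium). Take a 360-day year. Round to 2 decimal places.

-2.67%

T = 240/360 years.
AUD trades forward at -1.78313% vs spot over the period.
Annualise by dividing by T: -0.0178313 / (240/360) = -0.026747 → -2.67%.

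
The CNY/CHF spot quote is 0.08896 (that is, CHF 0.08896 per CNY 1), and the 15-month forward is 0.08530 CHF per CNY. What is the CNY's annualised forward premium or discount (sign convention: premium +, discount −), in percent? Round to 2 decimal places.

T = 15/12 years.
(F − S)/S = (0.08530 − 0.08896)/0.08896 = -0.0411421.
×(1/T) gives -3.29% p.a.

-3.29%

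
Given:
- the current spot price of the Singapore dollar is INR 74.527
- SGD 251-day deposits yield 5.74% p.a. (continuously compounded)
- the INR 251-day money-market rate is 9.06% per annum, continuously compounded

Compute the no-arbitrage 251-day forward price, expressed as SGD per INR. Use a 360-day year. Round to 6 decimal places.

0.013111

T = 251/360 years.
INR accumulates by e^(0.0906×251/360) = 1.0652061.
Growth of 1 SGD over T: e^(0.0574×251/360) = 1.0408322.
Forward (INR per SGD) = 74.527 × 1.0652061 / 1.0408322 = 76.27225.
Quoted the other way: 1/76.27225 = 0.013111 SGD per INR.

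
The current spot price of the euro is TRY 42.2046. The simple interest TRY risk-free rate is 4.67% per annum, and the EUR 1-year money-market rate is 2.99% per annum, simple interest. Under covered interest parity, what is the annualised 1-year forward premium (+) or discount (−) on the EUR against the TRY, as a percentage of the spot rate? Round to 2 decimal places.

T = 1 year.
CIP forward (TRY per EUR) = 42.2046 × 1.046700/1.029900 = 42.8930525.
Annualised premium = (F − S)/S × (1/T) = (42.8930525 − 42.2046)/42.2046 ÷ 1 = 1.63%.

+1.63%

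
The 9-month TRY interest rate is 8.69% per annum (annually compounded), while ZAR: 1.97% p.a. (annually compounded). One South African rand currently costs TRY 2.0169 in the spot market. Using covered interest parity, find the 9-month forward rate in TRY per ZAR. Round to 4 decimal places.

2.1158

T = 9/12 years.
TRY growth factor: (1 + 0.0869)^(9/12) = 1.0644915.
ZAR growth factor: (1 + 0.0197)^(9/12) = 1.0147389.
CIP: F = S · (grow TRY)/(grow ZAR) = 2.0169 × 1.0644915/1.0147389 = 2.115789 TRY per ZAR.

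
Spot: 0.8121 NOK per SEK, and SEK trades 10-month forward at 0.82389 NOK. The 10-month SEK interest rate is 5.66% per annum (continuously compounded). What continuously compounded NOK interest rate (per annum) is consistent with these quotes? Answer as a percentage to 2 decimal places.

T = 10/12 years.
CIP gives F = S · g_NOK/g_SEK, so g_NOK/g_SEK = 0.82389/0.8121 = 1.0145179.
SEK growth factor: e^(0.0566×10/12) = 1.0482967.
Hence g_NOK = 1.0635158.
Take logs: ln 1.0635158 / (10/12) = 0.073896, so 7.39%.

7.39%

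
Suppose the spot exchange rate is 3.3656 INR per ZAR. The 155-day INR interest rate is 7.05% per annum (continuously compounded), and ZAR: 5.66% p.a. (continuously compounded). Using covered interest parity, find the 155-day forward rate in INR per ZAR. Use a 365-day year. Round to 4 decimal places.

T = 155/365 years.
INR accumulates by e^(0.0705×155/365) = 1.030391.
ZAR growth factor: e^(0.0566×155/365) = 1.0243268.
So F = 3.3656 × 1.030391 / 1.0243268 = 3.385525 (INR/ZAR).

3.3855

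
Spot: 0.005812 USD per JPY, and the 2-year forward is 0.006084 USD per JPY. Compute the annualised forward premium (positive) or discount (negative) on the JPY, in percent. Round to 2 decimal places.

+2.34%

T = 2 years.
JPY trades forward at +4.67997% vs spot over the period.
Per annum: 0.0467997 / 2 = 0.023400 = 2.34%.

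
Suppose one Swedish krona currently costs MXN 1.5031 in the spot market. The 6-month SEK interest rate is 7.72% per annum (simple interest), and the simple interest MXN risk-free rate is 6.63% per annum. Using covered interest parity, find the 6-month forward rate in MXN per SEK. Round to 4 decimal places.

1.4952

T = 6/12 years.
MXN accumulates by 1 + 0.0663×6/12 = 1.033150.
SEK accumulates by 1 + 0.0772×6/12 = 1.038600.
CIP: F = S · (grow MXN)/(grow SEK) = 1.5031 × 1.033150/1.038600 = 1.495213 MXN per SEK.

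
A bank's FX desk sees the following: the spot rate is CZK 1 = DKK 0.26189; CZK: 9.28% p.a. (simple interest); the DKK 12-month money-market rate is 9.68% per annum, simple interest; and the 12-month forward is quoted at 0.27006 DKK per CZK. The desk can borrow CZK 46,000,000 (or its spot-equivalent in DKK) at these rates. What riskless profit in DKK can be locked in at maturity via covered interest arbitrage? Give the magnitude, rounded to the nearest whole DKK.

DKK 362,508

T = 1 year.
Invest the CZK and cover forward: 46,000,000 × 1.092800 × 0.27006 = DKK 13,575,592.13.
Convert at spot and invest in DKK: 46,000,000 × 0.26189 × 1.096800 = DKK 13,213,083.79.
The quoted forward overvalues CZK, so borrow DKK, buy CZK at spot, deposit the CZK at 9.28%, and sell the proceeds forward at 0.27006.
Arbitrage profit = |13,575,592.13 − 13,213,083.79| = DKK 362,508.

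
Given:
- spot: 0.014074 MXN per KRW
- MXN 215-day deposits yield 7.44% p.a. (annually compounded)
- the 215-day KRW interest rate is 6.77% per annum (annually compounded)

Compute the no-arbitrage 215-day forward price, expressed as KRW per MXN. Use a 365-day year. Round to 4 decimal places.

70.7917

T = 215/365 years.
MXN accumulates by (1 + 0.0744)^(215/365) = 1.04317712.
KRW growth factor: (1 + 0.0677)^(215/365) = 1.03934031.
So F = 0.014074 × 1.04317712 / 1.03934031 = 0.014125955 (MXN/KRW).
Quoted the other way: 1/0.014125955 = 70.7917 KRW per MXN.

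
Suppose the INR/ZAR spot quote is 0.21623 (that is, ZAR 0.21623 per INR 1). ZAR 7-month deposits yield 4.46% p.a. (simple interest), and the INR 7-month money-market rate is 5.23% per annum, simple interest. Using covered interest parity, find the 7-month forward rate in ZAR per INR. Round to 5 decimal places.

0.21529

T = 7/12 years.
ZAR growth factor: 1 + 0.0446×7/12 = 1.0260167.
INR growth factor: 1 + 0.0523×7/12 = 1.0305083.
CIP: F = S · (grow ZAR)/(grow INR) = 0.21623 × 1.0260167/1.0305083 = 0.2152875 ZAR per INR.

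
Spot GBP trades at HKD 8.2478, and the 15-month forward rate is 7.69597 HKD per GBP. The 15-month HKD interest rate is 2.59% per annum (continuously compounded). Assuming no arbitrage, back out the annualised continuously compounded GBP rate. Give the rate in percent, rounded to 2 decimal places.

T = 15/12 years.
CIP gives F = S · g_HKD/g_GBP, so g_HKD/g_GBP = 7.69597/8.2478 = 0.9330937.
HKD growth factor: e^(0.0259×15/12) = 1.0329048.
That pins the GBP growth at 1.1069679.
r = ln(1.1069679)/(15/12) = 0.081300 → 8.13%.

8.13%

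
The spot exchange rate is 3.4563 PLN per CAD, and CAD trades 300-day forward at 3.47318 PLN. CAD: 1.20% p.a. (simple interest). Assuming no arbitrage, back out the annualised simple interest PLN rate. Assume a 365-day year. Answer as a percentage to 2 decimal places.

T = 300/365 years.
F/S = 3.47318/3.4563 = 1.0048838 = (growth of PLN) / (growth of CAD).
CAD growth factor: 1 + 0.0120×300/365 = 1.009863.
So the PLN growth factor = 1.014795.
r = (1.014795 − 1)/(300/365) = 0.018001 → 1.80%.

1.80%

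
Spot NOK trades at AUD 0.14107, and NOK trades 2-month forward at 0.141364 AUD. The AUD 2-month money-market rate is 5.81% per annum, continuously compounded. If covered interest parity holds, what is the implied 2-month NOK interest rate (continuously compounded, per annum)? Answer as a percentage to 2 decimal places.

4.56%

T = 2/12 years.
CIP gives F = S · g_AUD/g_NOK, so g_AUD/g_NOK = 0.141364/0.14107 = 1.0020841.
The AUD side grows by e^(0.0581×2/12) = 1.0097304.
That pins the NOK growth at 1.0076304.
r = ln(1.0076304)/(2/12) = 0.045609 → 4.56%.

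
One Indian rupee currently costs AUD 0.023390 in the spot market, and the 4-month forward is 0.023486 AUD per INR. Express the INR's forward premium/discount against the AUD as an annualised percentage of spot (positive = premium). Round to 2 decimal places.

T = 4/12 years.
(F − S)/S = (0.023486 − 0.02339)/0.02339 = 0.0041043.
×(1/T) gives 1.23% p.a.

+1.23%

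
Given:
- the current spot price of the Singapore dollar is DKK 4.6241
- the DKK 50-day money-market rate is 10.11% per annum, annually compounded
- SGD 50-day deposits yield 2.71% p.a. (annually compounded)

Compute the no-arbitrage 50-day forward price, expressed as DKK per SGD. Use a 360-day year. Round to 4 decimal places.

4.6690

T = 50/360 years.
DKK accumulates by (1 + 0.1011)^(50/360) = 1.0134662.
Growth of 1 SGD over T: (1 + 0.0271)^(50/360) = 1.0037207.
So F = 4.6241 × 1.0134662 / 1.0037207 = 4.668997 (DKK/SGD).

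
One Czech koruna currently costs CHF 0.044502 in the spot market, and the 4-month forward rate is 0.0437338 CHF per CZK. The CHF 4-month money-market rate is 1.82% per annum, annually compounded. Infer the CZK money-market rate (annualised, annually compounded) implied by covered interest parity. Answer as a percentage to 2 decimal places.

7.28%

T = 4/12 years.
CIP gives F = S · g_CHF/g_CZK, so g_CHF/g_CZK = 0.0437338/0.044502 = 0.9827379.
CHF growth factor: (1 + 0.0182)^(4/12) = 1.0060302.
Hence g_CZK = 1.0237014.
Annualise: 1.0237014^(12/4) − 1 = 0.072803 = 7.28%.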